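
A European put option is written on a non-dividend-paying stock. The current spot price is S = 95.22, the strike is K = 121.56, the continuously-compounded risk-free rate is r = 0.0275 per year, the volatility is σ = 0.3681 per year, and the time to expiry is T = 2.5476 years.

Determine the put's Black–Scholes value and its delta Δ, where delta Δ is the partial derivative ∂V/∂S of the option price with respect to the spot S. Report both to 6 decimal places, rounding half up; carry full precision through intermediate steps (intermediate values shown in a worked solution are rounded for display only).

σ√T = 0.3681·√2.5476 = 0.587532
d₁ = (ln(S/K) + (r+σ²/2)T) / (σ√T) = (ln(95.22/121.56) + (0.0275+0.3681²/2)·2.5476) / 0.587532 = (-0.244218 + 0.242656) / 0.587532 = -0.002659
d₂ = d₁ − σ√T = -0.002659 − 0.587532 = -0.590191
e^{−rT} = e^{−0.0275·2.5476} = 0.932339
N(−d₁) = 0.501061,  N(−d₂) = 0.722469
Put price V = K·e^{−rT}·N(−d₂) − S·N(−d₁) = 81.881053 − 47.710999 = 34.170054
Δ = −N(−d₁) = -0.501061

price = 34.170054
Δ = -0.501061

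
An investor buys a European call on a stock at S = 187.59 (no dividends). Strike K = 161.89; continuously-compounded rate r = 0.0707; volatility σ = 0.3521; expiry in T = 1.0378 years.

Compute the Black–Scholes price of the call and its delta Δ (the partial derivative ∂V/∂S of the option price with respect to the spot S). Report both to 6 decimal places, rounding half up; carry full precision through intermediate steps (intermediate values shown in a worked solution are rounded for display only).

price = 46.979593
Δ = 0.786599

σ√T = 0.3521·√1.0378 = 0.358693
d₁ = (ln(S/K) + (r+σ²/2)T) / (σ√T) = (ln(187.59/161.89) + (0.0707+0.3521²/2)·1.0378) / 0.358693 = (0.147342 + 0.137703) / 0.358693 = 0.794675
d₂ = d₁ − σ√T = 0.794675 − 0.358693 = 0.435982
e^{−rT} = e^{−0.0707·1.0378} = 0.929255
N(d₁) = 0.786599,  N(d₂) = 0.668575
Call price V = S·N(d₁) − K·e^{−rT}·N(d₂) = 147.558066 − 100.578473 = 46.979593
Δ = N(d₁) = 0.786599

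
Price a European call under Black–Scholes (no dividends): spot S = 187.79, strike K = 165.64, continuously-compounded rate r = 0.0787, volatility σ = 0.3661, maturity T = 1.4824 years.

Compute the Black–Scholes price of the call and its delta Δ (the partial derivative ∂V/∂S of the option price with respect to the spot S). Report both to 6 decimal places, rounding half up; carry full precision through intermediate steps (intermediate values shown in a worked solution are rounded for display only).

σ√T = 0.3661·√1.4824 = 0.445741
d₁ = (ln(S/K) + (r+σ²/2)T) / (σ√T) = (ln(187.79/165.64) + (0.0787+0.3661²/2)·1.4824) / 0.445741 = (0.125508 + 0.216007) / 0.445741 = 0.766174
d₂ = d₁ − σ√T = 0.766174 − 0.445741 = 0.320433
e^{−rT} = e^{−0.0787·1.4824} = 0.889883
N(d₁) = 0.778214,  N(d₂) = 0.625680
Call price V = S·N(d₁) − K·e^{−rT}·N(d₂) = 146.140714 − 92.225388 = 53.915327
Δ = N(d₁) = 0.778214

price = 53.915327
Δ = 0.778214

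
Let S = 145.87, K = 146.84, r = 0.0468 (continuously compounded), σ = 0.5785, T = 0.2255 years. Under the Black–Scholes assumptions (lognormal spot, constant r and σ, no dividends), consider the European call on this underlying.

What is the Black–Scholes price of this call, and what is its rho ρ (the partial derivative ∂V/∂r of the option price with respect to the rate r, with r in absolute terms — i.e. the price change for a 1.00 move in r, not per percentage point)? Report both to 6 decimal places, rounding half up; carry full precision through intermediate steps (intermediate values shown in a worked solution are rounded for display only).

price = 16.192499
ρ = 14.777833

σ√T = 0.5785·√0.2255 = 0.274711
d₁ = (ln(S/K) + (r+σ²/2)T) / (σ√T) = (ln(145.87/146.84) + (0.0468+0.5785²/2)·0.2255) / 0.274711 = (-0.006628 + 0.048287) / 0.274711 = 0.151646
d₂ = d₁ − σ√T = 0.151646 − 0.274711 = -0.123066
e^{−rT} = e^{−0.0468·0.2255} = 0.989502
N(d₁) = 0.560267,  N(d₂) = 0.451028
Call price V = S·N(d₁) − K·e^{−rT}·N(d₂) = 81.726125 − 65.533626 = 16.192499
ρ = K·T·e^{−rT}·N(d₂) = 14.777833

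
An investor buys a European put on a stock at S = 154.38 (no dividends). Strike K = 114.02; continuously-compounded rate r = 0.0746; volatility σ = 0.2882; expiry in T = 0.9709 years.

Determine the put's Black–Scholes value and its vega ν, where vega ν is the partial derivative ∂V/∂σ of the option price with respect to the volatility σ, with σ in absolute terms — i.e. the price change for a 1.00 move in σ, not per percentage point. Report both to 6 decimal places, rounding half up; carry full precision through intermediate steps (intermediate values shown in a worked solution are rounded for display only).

σ√T = 0.2882·√0.9709 = 0.283976
d₁ = (ln(S/K) + (r+σ²/2)T) / (σ√T) = (ln(154.38/114.02) + (0.0746+0.2882²/2)·0.9709) / 0.283976 = (0.303043 + 0.112750) / 0.283976 = 1.464187
d₂ = d₁ − σ√T = 1.464187 − 0.283976 = 1.180211
e^{−rT} = e^{−0.0746·0.9709} = 0.930132
N(−d₁) = 0.071571,  N(−d₂) = 0.118958
Put price V = K·e^{−rT}·N(−d₂) − S·N(−d₁) = 12.615944 − 11.049205 = 1.566739
φ(d₁) = (1/√(2π))·e^{−d₁²/2} = 0.136578
ν = S·φ(d₁)·√T = 20.775853

price = 1.566739
ν = 20.775853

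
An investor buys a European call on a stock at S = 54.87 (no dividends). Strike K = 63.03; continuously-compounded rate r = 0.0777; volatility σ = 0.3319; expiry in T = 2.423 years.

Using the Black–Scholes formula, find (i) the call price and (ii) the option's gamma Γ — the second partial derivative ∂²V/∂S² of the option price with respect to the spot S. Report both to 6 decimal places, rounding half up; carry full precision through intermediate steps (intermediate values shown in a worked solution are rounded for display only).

σ√T = 0.3319·√2.423 = 0.516635
d₁ = (ln(S/K) + (r+σ²/2)T) / (σ√T) = (ln(54.87/63.03) + (0.0777+0.3319²/2)·2.423) / 0.516635 = (-0.138644 + 0.321723) / 0.516635 = 0.354368
d₂ = d₁ − σ√T = 0.354368 − 0.516635 = -0.162267
e^{−rT} = e^{−0.0777·2.423} = 0.828393
N(d₁) = 0.638468,  N(d₂) = 0.435548
Call price V = S·N(d₁) − K·e^{−rT}·N(d₂) = 35.032764 − 22.741532 = 12.291232
φ(d₁) = (1/√(2π))·e^{−d₁²/2} = 0.374664
Γ = φ(d₁) / (S·σ·√T) = 0.013217

price = 12.291232
Γ = 0.013217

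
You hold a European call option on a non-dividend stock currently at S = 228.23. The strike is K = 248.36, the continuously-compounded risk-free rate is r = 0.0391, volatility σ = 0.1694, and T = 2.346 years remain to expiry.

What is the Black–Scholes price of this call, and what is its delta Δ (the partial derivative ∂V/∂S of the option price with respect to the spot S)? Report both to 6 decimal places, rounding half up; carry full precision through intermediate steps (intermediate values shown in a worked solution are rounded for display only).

price = 24.301758
Δ = 0.562572

σ√T = 0.1694·√2.346 = 0.259464
d₁ = (ln(S/K) + (r+σ²/2)T) / (σ√T) = (ln(228.23/248.36) + (0.0391+0.1694²/2)·2.346) / 0.259464 = (-0.084525 + 0.125389) / 0.259464 = 0.157494
d₂ = d₁ − σ√T = 0.157494 − 0.259464 = -0.101970
e^{−rT} = e^{−0.0391·2.346} = 0.912353
N(d₁) = 0.562572,  N(d₂) = 0.459390
Call price V = S·N(d₁) − K·e^{−rT}·N(d₂) = 128.395848 − 104.094091 = 24.301758
Δ = N(d₁) = 0.562572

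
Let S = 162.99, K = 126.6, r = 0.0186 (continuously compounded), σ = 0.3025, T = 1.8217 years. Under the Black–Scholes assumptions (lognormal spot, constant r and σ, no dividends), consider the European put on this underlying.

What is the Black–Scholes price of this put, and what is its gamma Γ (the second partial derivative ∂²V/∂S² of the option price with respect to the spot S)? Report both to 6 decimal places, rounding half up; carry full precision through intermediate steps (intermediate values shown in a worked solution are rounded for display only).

σ√T = 0.3025·√1.8217 = 0.408285
d₁ = (ln(S/K) + (r+σ²/2)T) / (σ√T) = (ln(162.99/126.6) + (0.0186+0.3025²/2)·1.8217) / 0.408285 = (0.252656 + 0.117232) / 0.408285 = 0.905956
d₂ = d₁ − σ√T = 0.905956 − 0.408285 = 0.497670
e^{−rT} = e^{−0.0186·1.8217} = 0.966684
N(−d₁) = 0.182480,  N(−d₂) = 0.309358
Put price V = K·e^{−rT}·N(−d₂) − S·N(−d₁) = 37.859939 − 29.742361 = 8.117578
φ(d₁) = (1/√(2π))·e^{−d₁²/2} = 0.264658
Γ = φ(d₁) / (S·σ·√T) = 0.003977

price = 8.117578
Γ = 0.003977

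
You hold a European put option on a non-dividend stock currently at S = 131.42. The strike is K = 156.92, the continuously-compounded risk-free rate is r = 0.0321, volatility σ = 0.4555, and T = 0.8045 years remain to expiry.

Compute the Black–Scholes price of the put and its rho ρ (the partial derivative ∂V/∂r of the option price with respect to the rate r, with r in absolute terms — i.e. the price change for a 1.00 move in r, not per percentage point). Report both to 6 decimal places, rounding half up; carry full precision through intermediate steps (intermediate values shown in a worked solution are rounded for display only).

σ√T = 0.4555·√0.8045 = 0.408556
d₁ = (ln(S/K) + (r+σ²/2)T) / (σ√T) = (ln(131.42/156.92) + (0.0321+0.4555²/2)·0.8045) / 0.408556 = (-0.177338 + 0.109283) / 0.408556 = -0.166573
d₂ = d₁ − σ√T = -0.166573 − 0.408556 = -0.575129
e^{−rT} = e^{−0.0321·0.8045} = 0.974506
N(−d₁) = 0.566147,  N(−d₂) = 0.717398
Put price V = K·e^{−rT}·N(−d₂) − S·N(−d₁) = 109.704142 − 74.403045 = 35.301097
ρ = −K·T·e^{−rT}·N(−d₂) = -88.256983

price = 35.301097
ρ = -88.256983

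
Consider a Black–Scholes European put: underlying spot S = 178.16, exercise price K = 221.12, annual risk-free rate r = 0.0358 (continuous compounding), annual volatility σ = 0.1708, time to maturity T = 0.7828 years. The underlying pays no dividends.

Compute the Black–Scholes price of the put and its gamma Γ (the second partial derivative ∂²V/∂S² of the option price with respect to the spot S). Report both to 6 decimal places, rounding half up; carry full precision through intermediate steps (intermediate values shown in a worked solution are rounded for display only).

σ√T = 0.1708·√0.7828 = 0.151117
d₁ = (ln(S/K) + (r+σ²/2)T) / (σ√T) = (ln(178.16/221.12) + (0.0358+0.1708²/2)·0.7828) / 0.151117 = (-0.216024 + 0.039442) / 0.151117 = -1.168506
d₂ = d₁ − σ√T = -1.168506 − 0.151117 = -1.319623
e^{−rT} = e^{−0.0358·0.7828} = 0.972365
N(−d₁) = 0.878699,  N(−d₂) = 0.906520
Put price V = K·e^{−rT}·N(−d₂) − S·N(−d₁) = 194.910136 − 156.548951 = 38.361185
φ(d₁) = (1/√(2π))·e^{−d₁²/2} = 0.201565
Γ = φ(d₁) / (S·σ·√T) = 0.007487

price = 38.361185
Γ = 0.007487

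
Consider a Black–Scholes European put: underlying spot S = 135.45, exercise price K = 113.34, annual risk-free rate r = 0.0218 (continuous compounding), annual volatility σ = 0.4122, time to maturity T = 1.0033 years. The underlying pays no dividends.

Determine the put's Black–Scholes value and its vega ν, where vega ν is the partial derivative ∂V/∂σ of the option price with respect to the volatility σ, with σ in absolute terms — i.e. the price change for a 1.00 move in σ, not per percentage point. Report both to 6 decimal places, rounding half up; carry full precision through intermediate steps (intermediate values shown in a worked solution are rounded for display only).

price = 10.141477
ν = 42.629299

σ√T = 0.4122·√1.0033 = 0.412880
d₁ = (ln(S/K) + (r+σ²/2)T) / (σ√T) = (ln(135.45/113.34) + (0.0218+0.4122²/2)·1.0033) / 0.412880 = (0.178210 + 0.107107) / 0.412880 = 0.691042
d₂ = d₁ − σ√T = 0.691042 − 0.412880 = 0.278162
e^{−rT} = e^{−0.0218·1.0033} = 0.978366
N(−d₁) = 0.244770,  N(−d₂) = 0.390444
Put price V = K·e^{−rT}·N(−d₂) − S·N(−d₁) = 43.295515 − 33.154038 = 10.141477
φ(d₁) = (1/√(2π))·e^{−d₁²/2} = 0.314205
ν = S·φ(d₁)·√T = 42.629299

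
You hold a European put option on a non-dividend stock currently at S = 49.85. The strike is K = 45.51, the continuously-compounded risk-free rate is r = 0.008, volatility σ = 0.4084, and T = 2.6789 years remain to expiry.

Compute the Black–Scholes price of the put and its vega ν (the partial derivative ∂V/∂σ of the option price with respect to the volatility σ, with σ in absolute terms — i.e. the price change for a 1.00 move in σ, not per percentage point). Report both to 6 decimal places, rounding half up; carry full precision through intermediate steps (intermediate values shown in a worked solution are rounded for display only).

price = 9.871241
ν = 28.688754

σ√T = 0.4084·√2.6789 = 0.668442
d₁ = (ln(S/K) + (r+σ²/2)T) / (σ√T) = (ln(49.85/45.51) + (0.008+0.4084²/2)·2.6789) / 0.668442 = (0.091086 + 0.244839) / 0.668442 = 0.502549
d₂ = d₁ − σ√T = 0.502549 − 0.668442 = -0.165893
e^{−rT} = e^{−0.008·2.6789} = 0.978797
N(−d₁) = 0.307641,  N(−d₂) = 0.565879
Put price V = K·e^{−rT}·N(−d₂) − S·N(−d₁) = 25.207126 − 15.335884 = 9.871241
φ(d₁) = (1/√(2π))·e^{−d₁²/2} = 0.351616
ν = S·φ(d₁)·√T = 28.688754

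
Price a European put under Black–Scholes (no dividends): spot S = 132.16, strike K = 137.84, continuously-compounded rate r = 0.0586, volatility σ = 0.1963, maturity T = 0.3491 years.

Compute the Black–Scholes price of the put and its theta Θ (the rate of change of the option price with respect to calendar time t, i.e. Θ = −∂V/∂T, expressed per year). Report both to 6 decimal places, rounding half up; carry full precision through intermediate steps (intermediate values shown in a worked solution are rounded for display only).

σ√T = 0.1963·√0.3491 = 0.115983
d₁ = (ln(S/K) + (r+σ²/2)T) / (σ√T) = (ln(132.16/137.84) + (0.0586+0.1963²/2)·0.3491) / 0.115983 = (-0.042080 + 0.027183) / 0.115983 = -0.128441
d₂ = d₁ − σ√T = -0.128441 − 0.115983 = -0.244424
e^{−rT} = e^{−0.0586·0.3491} = 0.979751
N(−d₁) = 0.551100,  N(−d₂) = 0.596549
Put price V = K·e^{−rT}·N(−d₂) − S·N(−d₁) = 80.563203 − 72.833361 = 7.729842
φ(d₁) = (1/√(2π))·e^{−d₁²/2} = 0.395665
Θ = −S·φ(d₁)·σ/(2√T) + r·K·e^{−rT}·N(−d₂) = −8.686467 + 4.721004 = -3.965464

price = 7.729842
Θ = -3.965464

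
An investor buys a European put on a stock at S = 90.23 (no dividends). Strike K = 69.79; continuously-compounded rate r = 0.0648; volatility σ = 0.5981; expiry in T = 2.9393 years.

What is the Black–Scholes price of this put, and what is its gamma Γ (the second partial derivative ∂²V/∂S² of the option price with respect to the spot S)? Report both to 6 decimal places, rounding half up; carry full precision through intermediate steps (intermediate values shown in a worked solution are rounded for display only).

σ√T = 0.5981·√2.9393 = 1.025406
d₁ = (ln(S/K) + (r+σ²/2)T) / (σ√T) = (ln(90.23/69.79) + (0.0648+0.5981²/2)·2.9393) / 1.025406 = (0.256871 + 0.716195) / 1.025406 = 0.948957
d₂ = d₁ − σ√T = 0.948957 − 1.025406 = -0.076448
e^{−rT} = e^{−0.0648·2.9393} = 0.826573
N(−d₁) = 0.171321,  N(−d₂) = 0.530469
Put price V = K·e^{−rT}·N(−d₂) − S·N(−d₁) = 30.600917 − 15.458307 = 15.142611
φ(d₁) = (1/√(2π))·e^{−d₁²/2} = 0.254311
Γ = φ(d₁) / (S·σ·√T) = 0.002749

price = 15.142611
Γ = 0.002749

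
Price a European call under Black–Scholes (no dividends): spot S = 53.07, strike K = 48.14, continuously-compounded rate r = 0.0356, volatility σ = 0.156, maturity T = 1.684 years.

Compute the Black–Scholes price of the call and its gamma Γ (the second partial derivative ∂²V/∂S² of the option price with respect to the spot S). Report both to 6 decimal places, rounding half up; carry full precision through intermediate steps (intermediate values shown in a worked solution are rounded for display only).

price = 8.968681
Γ = 0.025235

σ√T = 0.156·√1.684 = 0.202440
d₁ = (ln(S/K) + (r+σ²/2)T) / (σ√T) = (ln(53.07/48.14) + (0.0356+0.156²/2)·1.684) / 0.202440 = (0.097498 + 0.080441) / 0.202440 = 0.878976
d₂ = d₁ − σ√T = 0.878976 − 0.202440 = 0.676537
e^{−rT} = e^{−0.0356·1.684} = 0.941811
N(d₁) = 0.810293,  N(d₂) = 0.750650
Call price V = S·N(d₁) − K·e^{−rT}·N(d₂) = 43.002246 − 34.033565 = 8.968681
φ(d₁) = (1/√(2π))·e^{−d₁²/2} = 0.271108
Γ = φ(d₁) / (S·σ·√T) = 0.025235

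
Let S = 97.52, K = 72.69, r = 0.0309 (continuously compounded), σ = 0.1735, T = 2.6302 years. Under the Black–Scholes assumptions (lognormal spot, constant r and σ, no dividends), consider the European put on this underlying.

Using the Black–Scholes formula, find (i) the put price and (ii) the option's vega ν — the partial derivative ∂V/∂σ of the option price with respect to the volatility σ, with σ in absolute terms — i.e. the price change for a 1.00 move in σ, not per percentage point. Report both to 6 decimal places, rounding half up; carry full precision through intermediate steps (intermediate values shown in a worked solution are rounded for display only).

σ√T = 0.1735·√2.6302 = 0.281380
d₁ = (ln(S/K) + (r+σ²/2)T) / (σ√T) = (ln(97.52/72.69) + (0.0309+0.1735²/2)·2.6302) / 0.281380 = (0.293854 + 0.120861) / 0.281380 = 1.473856
d₂ = d₁ − σ√T = 1.473856 − 0.281380 = 1.192476
e^{−rT} = e^{−0.0309·2.6302} = 0.921942
N(−d₁) = 0.070260,  N(−d₂) = 0.116537
Put price V = K·e^{−rT}·N(−d₂) − S·N(−d₁) = 7.809861 − 6.851769 = 0.958092
φ(d₁) = (1/√(2π))·e^{−d₁²/2} = 0.134652
ν = S·φ(d₁)·√T = 21.296072

price = 0.958092
ν = 21.296072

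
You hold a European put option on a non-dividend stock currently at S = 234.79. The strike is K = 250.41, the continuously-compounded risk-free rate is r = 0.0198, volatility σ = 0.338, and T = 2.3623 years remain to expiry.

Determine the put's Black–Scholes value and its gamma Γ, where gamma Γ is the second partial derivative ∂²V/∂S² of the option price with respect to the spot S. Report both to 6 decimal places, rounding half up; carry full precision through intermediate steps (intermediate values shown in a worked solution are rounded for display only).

σ√T = 0.338·√2.3623 = 0.519498
d₁ = (ln(S/K) + (r+σ²/2)T) / (σ√T) = (ln(234.79/250.41) + (0.0198+0.338²/2)·2.3623) / 0.519498 = (-0.064408 + 0.181713) / 0.519498 = 0.225804
d₂ = d₁ − σ√T = 0.225804 − 0.519498 = -0.293695
e^{−rT} = e^{−0.0198·2.3623} = 0.954303
N(−d₁) = 0.410677,  N(−d₂) = 0.615504
Put price V = K·e^{−rT}·N(−d₂) − S·N(−d₁) = 147.085307 − 96.422847 = 50.662460
φ(d₁) = (1/√(2π))·e^{−d₁²/2} = 0.388900
Γ = φ(d₁) / (S·σ·√T) = 0.003188

price = 50.662460
Γ = 0.003188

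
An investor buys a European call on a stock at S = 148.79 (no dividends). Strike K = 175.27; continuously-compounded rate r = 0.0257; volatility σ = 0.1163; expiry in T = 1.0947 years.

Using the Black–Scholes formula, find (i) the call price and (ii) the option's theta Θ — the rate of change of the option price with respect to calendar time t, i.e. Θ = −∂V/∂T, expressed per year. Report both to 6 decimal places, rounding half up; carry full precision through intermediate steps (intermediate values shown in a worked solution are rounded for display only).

σ√T = 0.1163·√1.0947 = 0.121682
d₁ = (ln(S/K) + (r+σ²/2)T) / (σ√T) = (ln(148.79/175.27) + (0.0257+0.1163²/2)·1.0947) / 0.121682 = (-0.163792 + 0.035537) / 0.121682 = -1.054013
d₂ = d₁ − σ√T = -1.054013 − 0.121682 = -1.175695
e^{−rT} = e^{−0.0257·1.0947} = 0.972258
N(d₁) = 0.145939,  N(d₂) = 0.119858
Call price V = S·N(d₁) − K·e^{−rT}·N(d₂) = 21.714197 − 20.424795 = 1.289402
φ(d₁) = (1/√(2π))·e^{−d₁²/2} = 0.228914
Θ = −S·φ(d₁)·σ/(2√T) − r·K·e^{−rT}·N(d₂) = −1.892988 − 0.524917 = -2.417905

price = 1.289402
Θ = -2.417905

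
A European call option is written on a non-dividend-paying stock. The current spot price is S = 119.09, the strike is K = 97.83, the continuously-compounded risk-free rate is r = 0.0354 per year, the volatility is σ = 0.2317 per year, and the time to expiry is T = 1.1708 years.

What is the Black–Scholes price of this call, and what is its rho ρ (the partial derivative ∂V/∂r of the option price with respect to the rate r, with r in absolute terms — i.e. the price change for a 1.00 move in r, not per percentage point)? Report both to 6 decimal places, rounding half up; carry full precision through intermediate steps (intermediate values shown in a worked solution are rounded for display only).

σ√T = 0.2317·√1.1708 = 0.250708
d₁ = (ln(S/K) + (r+σ²/2)T) / (σ√T) = (ln(119.09/97.83) + (0.0354+0.2317²/2)·1.1708) / 0.250708 = (0.196648 + 0.072873) / 0.250708 = 1.075044
d₂ = d₁ − σ√T = 1.075044 − 0.250708 = 0.824337
e^{−rT} = e^{−0.0354·1.1708} = 0.959401
N(d₁) = 0.858823,  N(d₂) = 0.795126
Call price V = S·N(d₁) − K·e^{−rT}·N(d₂) = 102.277175 − 74.629069 = 27.648107
ρ = K·T·e^{−rT}·N(d₂) = 87.375714

price = 27.648107
ρ = 87.375714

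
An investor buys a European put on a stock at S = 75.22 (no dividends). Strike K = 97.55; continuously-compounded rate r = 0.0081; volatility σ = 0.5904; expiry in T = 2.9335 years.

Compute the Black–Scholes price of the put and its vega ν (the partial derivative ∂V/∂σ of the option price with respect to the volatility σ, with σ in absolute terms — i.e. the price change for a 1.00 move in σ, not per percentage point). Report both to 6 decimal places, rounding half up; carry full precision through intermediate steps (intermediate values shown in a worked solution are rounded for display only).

price = 43.812866
ν = 49.529857

σ√T = 0.5904·√2.9335 = 1.011205
d₁ = (ln(S/K) + (r+σ²/2)T) / (σ√T) = (ln(75.22/97.55) + (0.0081+0.5904²/2)·2.9335) / 1.011205 = (-0.259948 + 0.535030) / 1.011205 = 0.272033
d₂ = d₁ − σ√T = 0.272033 − 1.011205 = -0.739172
e^{−rT} = e^{−0.0081·2.9335} = 0.976519
N(−d₁) = 0.392798,  N(−d₂) = 0.770099
Put price V = K·e^{−rT}·N(−d₂) − S·N(−d₁) = 73.359144 − 29.546278 = 43.812866
φ(d₁) = (1/√(2π))·e^{−d₁²/2} = 0.384451
ν = S·φ(d₁)·√T = 49.529857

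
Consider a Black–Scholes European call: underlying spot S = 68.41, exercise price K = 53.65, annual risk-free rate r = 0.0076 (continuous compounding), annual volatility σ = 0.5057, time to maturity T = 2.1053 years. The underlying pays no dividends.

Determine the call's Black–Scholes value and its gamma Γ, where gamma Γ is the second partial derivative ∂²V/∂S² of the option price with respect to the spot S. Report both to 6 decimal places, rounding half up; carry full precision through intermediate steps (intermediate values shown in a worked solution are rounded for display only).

price = 26.171959
Γ = 0.006133

σ√T = 0.5057·√2.1053 = 0.733753
d₁ = (ln(S/K) + (r+σ²/2)T) / (σ√T) = (ln(68.41/53.65) + (0.0076+0.5057²/2)·2.1053) / 0.733753 = (0.243038 + 0.285197) / 0.733753 = 0.719908
d₂ = d₁ − σ√T = 0.719908 − 0.733753 = -0.013845
e^{−rT} = e^{−0.0076·2.1053} = 0.984127
N(d₁) = 0.764209,  N(d₂) = 0.494477
Call price V = S·N(d₁) − K·e^{−rT}·N(d₂) = 52.279547 − 26.107588 = 26.171959
φ(d₁) = (1/√(2π))·e^{−d₁²/2} = 0.307872
Γ = φ(d₁) / (S·σ·√T) = 0.006133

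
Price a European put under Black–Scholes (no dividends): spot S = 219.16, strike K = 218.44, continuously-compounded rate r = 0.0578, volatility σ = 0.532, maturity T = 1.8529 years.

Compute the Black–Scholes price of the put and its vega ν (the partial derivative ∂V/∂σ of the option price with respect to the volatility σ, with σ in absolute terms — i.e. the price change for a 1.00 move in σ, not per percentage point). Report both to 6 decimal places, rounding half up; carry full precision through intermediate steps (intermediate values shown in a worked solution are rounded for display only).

σ√T = 0.532·√1.8529 = 0.724165
d₁ = (ln(S/K) + (r+σ²/2)T) / (σ√T) = (ln(219.16/218.44) + (0.0578+0.532²/2)·1.8529) / 0.724165 = (0.003291 + 0.369305) / 0.724165 = 0.514518
d₂ = d₁ − σ√T = 0.514518 − 0.724165 = -0.209647
e^{−rT} = e^{−0.0578·1.8529} = 0.898438
N(−d₁) = 0.303445,  N(−d₂) = 0.583029
Put price V = K·e^{−rT}·N(−d₂) − S·N(−d₁) = 114.422141 − 66.503006 = 47.919135
φ(d₁) = (1/√(2π))·e^{−d₁²/2} = 0.349482
ν = S·φ(d₁)·√T = 104.258690

price = 47.919135
ν = 104.258690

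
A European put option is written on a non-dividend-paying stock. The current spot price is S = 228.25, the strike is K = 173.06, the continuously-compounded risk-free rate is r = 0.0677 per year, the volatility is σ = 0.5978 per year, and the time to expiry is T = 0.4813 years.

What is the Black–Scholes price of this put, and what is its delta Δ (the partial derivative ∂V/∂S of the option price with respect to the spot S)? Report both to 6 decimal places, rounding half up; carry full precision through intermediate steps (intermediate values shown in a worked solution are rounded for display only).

price = 10.578799
Δ = -0.170203

σ√T = 0.5978·√0.4813 = 0.414728
d₁ = (ln(S/K) + (r+σ²/2)T) / (σ√T) = (ln(228.25/173.06) + (0.0677+0.5978²/2)·0.4813) / 0.414728 = (0.276803 + 0.118584) / 0.414728 = 0.953364
d₂ = d₁ − σ√T = 0.953364 − 0.414728 = 0.538635
e^{−rT} = e^{−0.0677·0.4813} = 0.967941
N(−d₁) = 0.170203,  N(−d₂) = 0.295069
Put price V = K·e^{−rT}·N(−d₂) − S·N(−d₁) = 49.427619 − 38.848820 = 10.578799
Δ = −N(−d₁) = -0.170203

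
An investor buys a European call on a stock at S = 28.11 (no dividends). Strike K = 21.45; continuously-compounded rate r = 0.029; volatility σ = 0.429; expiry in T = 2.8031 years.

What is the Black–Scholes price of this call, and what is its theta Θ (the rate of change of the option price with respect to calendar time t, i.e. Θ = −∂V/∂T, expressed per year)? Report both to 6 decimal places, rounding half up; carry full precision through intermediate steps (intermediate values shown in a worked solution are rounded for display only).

price = 11.629658
Θ = -1.318691

σ√T = 0.429·√2.8031 = 0.718252
d₁ = (ln(S/K) + (r+σ²/2)T) / (σ√T) = (ln(28.11/21.45) + (0.029+0.429²/2)·2.8031) / 0.718252 = (0.270401 + 0.339233) / 0.718252 = 0.848774
d₂ = d₁ − σ√T = 0.848774 − 0.718252 = 0.130522
e^{−rT} = e^{−0.029·2.8031} = 0.921926
N(d₁) = 0.801996,  N(d₂) = 0.551923
Call price V = S·N(d₁) − K·e^{−rT}·N(d₂) = 22.544121 − 10.914464 = 11.629658
φ(d₁) = (1/√(2π))·e^{−d₁²/2} = 0.278275
Θ = −S·φ(d₁)·σ/(2√T) − r·K·e^{−rT}·N(d₂) = −1.002172 − 0.316519 = -1.318691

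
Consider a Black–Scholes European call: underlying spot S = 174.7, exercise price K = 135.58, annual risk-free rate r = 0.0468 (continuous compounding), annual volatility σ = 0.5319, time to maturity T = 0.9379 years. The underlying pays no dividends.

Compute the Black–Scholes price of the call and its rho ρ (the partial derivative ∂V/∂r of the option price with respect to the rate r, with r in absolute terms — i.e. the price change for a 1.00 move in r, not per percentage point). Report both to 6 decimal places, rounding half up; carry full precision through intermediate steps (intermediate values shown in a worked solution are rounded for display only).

price = 58.275713
ρ = 76.115170

σ√T = 0.5319·√0.9379 = 0.515120
d₁ = (ln(S/K) + (r+σ²/2)T) / (σ√T) = (ln(174.7/135.58) + (0.0468+0.5319²/2)·0.9379) / 0.515120 = (0.253508 + 0.176568) / 0.515120 = 0.834905
d₂ = d₁ − σ√T = 0.834905 − 0.515120 = 0.319786
e^{−rT} = e^{−0.0468·0.9379} = 0.957056
N(d₁) = 0.798114,  N(d₂) = 0.625435
Call price V = S·N(d₁) − K·e^{−rT}·N(d₂) = 139.430602 − 81.154889 = 58.275713
ρ = K·T·e^{−rT}·N(d₂) = 76.115170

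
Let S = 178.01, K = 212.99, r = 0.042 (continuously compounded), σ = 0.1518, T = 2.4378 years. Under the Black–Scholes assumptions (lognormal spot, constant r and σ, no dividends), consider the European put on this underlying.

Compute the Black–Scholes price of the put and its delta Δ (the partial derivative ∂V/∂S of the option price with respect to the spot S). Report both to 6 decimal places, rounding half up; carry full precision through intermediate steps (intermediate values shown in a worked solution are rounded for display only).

σ√T = 0.1518·√2.4378 = 0.237012
d₁ = (ln(S/K) + (r+σ²/2)T) / (σ√T) = (ln(178.01/212.99) + (0.042+0.1518²/2)·2.4378) / 0.237012 = (-0.179405 + 0.130475) / 0.237012 = -0.206447
d₂ = d₁ − σ√T = -0.206447 − 0.237012 = -0.443459
e^{−rT} = e^{−0.042·2.4378} = 0.902680
N(−d₁) = 0.581779,  N(−d₂) = 0.671283
Put price V = K·e^{−rT}·N(−d₂) − S·N(−d₁) = 129.062074 − 103.562505 = 25.499569
Δ = −N(−d₁) = -0.581779

price = 25.499569
Δ = -0.581779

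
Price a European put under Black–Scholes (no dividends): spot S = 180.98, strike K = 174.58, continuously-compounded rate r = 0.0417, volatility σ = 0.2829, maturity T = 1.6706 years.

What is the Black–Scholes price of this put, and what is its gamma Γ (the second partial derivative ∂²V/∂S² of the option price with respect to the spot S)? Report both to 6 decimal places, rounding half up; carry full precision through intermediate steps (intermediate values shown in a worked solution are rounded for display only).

σ√T = 0.2829·√1.6706 = 0.365653
d₁ = (ln(S/K) + (r+σ²/2)T) / (σ√T) = (ln(180.98/174.58) + (0.0417+0.2829²/2)·1.6706) / 0.365653 = (0.036003 + 0.136515) / 0.365653 = 0.471809
d₂ = d₁ − σ√T = 0.471809 − 0.365653 = 0.106156
e^{−rT} = e^{−0.0417·1.6706} = 0.932707
N(−d₁) = 0.318531,  N(−d₂) = 0.457729
Put price V = K·e^{−rT}·N(−d₂) − S·N(−d₁) = 74.532960 − 57.647818 = 16.885142
φ(d₁) = (1/√(2π))·e^{−d₁²/2} = 0.356921
Γ = φ(d₁) / (S·σ·√T) = 0.005394

price = 16.885142
Γ = 0.005394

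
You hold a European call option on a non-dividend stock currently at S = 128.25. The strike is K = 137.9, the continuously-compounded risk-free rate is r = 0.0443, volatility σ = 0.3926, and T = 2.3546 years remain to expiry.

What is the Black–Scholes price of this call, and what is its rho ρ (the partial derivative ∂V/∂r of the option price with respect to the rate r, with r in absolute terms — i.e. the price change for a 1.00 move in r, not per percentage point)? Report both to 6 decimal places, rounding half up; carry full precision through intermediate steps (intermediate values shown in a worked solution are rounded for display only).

price = 31.933642
ρ = 117.563531

σ√T = 0.3926·√2.3546 = 0.602433
d₁ = (ln(S/K) + (r+σ²/2)T) / (σ√T) = (ln(128.25/137.9) + (0.0443+0.3926²/2)·2.3546) / 0.602433 = (-0.072547 + 0.285772) / 0.602433 = 0.353939
d₂ = d₁ − σ√T = 0.353939 − 0.602433 = -0.248495
e^{−rT} = e^{−0.0443·2.3546} = 0.900947
N(d₁) = 0.638308,  N(d₂) = 0.401876
Call price V = S·N(d₁) − K·e^{−rT}·N(d₂) = 81.862942 − 49.929300 = 31.933642
ρ = K·T·e^{−rT}·N(d₂) = 117.563531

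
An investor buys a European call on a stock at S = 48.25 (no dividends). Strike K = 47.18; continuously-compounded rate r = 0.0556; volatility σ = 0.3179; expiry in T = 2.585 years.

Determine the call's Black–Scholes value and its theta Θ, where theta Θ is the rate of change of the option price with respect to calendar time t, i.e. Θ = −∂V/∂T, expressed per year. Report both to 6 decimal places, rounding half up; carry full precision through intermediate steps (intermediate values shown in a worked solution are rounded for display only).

σ√T = 0.3179·√2.585 = 0.511118
d₁ = (ln(S/K) + (r+σ²/2)T) / (σ√T) = (ln(48.25/47.18) + (0.0556+0.3179²/2)·2.585) / 0.511118 = (0.022426 + 0.274347) / 0.511118 = 0.580634
d₂ = d₁ − σ√T = 0.580634 − 0.511118 = 0.069517
e^{−rT} = e^{−0.0556·2.585} = 0.866125
N(d₁) = 0.719256,  N(d₂) = 0.527711
Call price V = S·N(d₁) − K·e^{−rT}·N(d₂) = 34.704126 − 21.564258 = 13.139868
φ(d₁) = (1/√(2π))·e^{−d₁²/2} = 0.337056
Θ = −S·φ(d₁)·σ/(2√T) − r·K·e^{−rT}·N(d₂) = −1.607791 − 1.198973 = -2.806763

price = 13.139868
Θ = -2.806763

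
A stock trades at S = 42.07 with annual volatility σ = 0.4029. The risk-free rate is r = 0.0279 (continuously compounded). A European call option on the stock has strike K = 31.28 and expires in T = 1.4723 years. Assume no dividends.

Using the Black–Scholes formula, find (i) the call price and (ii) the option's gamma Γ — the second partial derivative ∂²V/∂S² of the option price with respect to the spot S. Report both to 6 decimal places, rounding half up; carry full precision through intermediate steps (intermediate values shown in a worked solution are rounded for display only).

σ√T = 0.4029·√1.4723 = 0.488872
d₁ = (ln(S/K) + (r+σ²/2)T) / (σ√T) = (ln(42.07/31.28) + (0.0279+0.4029²/2)·1.4723) / 0.488872 = (0.296356 + 0.160575) / 0.488872 = 0.934664
d₂ = d₁ − σ√T = 0.934664 − 0.488872 = 0.445791
e^{−rT} = e^{−0.0279·1.4723} = 0.959755
N(d₁) = 0.825019,  N(d₂) = 0.672126
Call price V = S·N(d₁) − K·e^{−rT}·N(d₂) = 34.708557 − 20.177989 = 14.530568
φ(d₁) = (1/√(2π))·e^{−d₁²/2} = 0.257757
Γ = φ(d₁) / (S·σ·√T) = 0.012533

price = 14.530568
Γ = 0.012533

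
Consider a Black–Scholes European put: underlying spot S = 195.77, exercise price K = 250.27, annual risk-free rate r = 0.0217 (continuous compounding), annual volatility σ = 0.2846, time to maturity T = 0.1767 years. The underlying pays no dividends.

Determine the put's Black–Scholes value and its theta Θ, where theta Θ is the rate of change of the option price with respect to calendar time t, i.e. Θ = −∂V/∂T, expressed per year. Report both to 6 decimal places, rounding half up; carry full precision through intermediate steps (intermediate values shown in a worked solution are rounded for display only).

σ√T = 0.2846·√0.1767 = 0.119634
d₁ = (ln(S/K) + (r+σ²/2)T) / (σ√T) = (ln(195.77/250.27) + (0.0217+0.2846²/2)·0.1767) / 0.119634 = (-0.245600 + 0.010990) / 0.119634 = -1.961066
d₂ = d₁ − σ√T = -1.961066 − 0.119634 = -2.080699
e^{−rT} = e^{−0.0217·0.1767} = 0.996173
N(−d₁) = 0.975064,  N(−d₂) = 0.981269
Put price V = K·e^{−rT}·N(−d₂) − S·N(−d₁) = 244.642407 − 190.888342 = 53.754066
φ(d₁) = (1/√(2π))·e^{−d₁²/2} = 0.058319
Θ = −S·φ(d₁)·σ/(2√T) + r·K·e^{−rT}·N(−d₂) = −3.864939 + 5.308740 = 1.443801

price = 53.754066
Θ = 1.443801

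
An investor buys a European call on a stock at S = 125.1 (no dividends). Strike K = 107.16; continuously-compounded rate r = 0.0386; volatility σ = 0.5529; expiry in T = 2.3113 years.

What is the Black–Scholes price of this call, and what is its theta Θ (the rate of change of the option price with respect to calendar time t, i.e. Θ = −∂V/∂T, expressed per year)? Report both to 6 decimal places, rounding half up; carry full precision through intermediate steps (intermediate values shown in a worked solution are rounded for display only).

price = 51.303897
Θ = -8.746429

σ√T = 0.5529·√2.3113 = 0.840572
d₁ = (ln(S/K) + (r+σ²/2)T) / (σ√T) = (ln(125.1/107.16) + (0.0386+0.5529²/2)·2.3113) / 0.840572 = (0.154790 + 0.442497) / 0.840572 = 0.710572
d₂ = d₁ − σ√T = 0.710572 − 0.840572 = -0.129999
e^{−rT} = e^{−0.0386·2.3113} = 0.914648
N(d₁) = 0.761325,  N(d₂) = 0.448283
Call price V = S·N(d₁) − K·e^{−rT}·N(d₂) = 95.241799 − 43.937902 = 51.303897
φ(d₁) = (1/√(2π))·e^{−d₁²/2} = 0.309934
Θ = −S·φ(d₁)·σ/(2√T) − r·K·e^{−rT}·N(d₂) = −7.050426 − 1.696003 = -8.746429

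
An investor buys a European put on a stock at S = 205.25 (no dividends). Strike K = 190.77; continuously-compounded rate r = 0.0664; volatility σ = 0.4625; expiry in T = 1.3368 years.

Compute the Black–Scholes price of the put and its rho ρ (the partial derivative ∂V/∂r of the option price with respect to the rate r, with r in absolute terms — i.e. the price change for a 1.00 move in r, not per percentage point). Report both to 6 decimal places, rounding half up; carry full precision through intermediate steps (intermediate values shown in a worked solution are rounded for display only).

σ√T = 0.4625·√1.3368 = 0.534743
d₁ = (ln(S/K) + (r+σ²/2)T) / (σ√T) = (ln(205.25/190.77) + (0.0664+0.4625²/2)·1.3368) / 0.534743 = (0.073160 + 0.231738) / 0.534743 = 0.570178
d₂ = d₁ − σ√T = 0.570178 − 0.534743 = 0.035435
e^{−rT} = e^{−0.0664·1.3368} = 0.915062
N(−d₁) = 0.284278,  N(−d₂) = 0.485866
Put price V = K·e^{−rT}·N(−d₂) − S·N(−d₁) = 84.815912 − 58.348146 = 26.467766
ρ = −K·T·e^{−rT}·N(−d₂) = -113.381911

price = 26.467766
ρ = -113.381911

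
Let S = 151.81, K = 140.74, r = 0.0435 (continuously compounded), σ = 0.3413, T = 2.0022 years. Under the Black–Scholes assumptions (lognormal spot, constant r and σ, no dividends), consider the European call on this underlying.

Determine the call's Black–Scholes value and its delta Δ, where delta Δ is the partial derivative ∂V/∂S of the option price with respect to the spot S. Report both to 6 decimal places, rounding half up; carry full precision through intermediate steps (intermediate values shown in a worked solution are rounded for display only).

price = 39.670070
Δ = 0.718569

σ√T = 0.3413·√2.0022 = 0.482936
d₁ = (ln(S/K) + (r+σ²/2)T) / (σ√T) = (ln(151.81/140.74) + (0.0435+0.3413²/2)·2.0022) / 0.482936 = (0.075716 + 0.203710) / 0.482936 = 0.578596
d₂ = d₁ − σ√T = 0.578596 − 0.482936 = 0.095659
e^{−rT} = e^{−0.0435·2.0022} = 0.916589
N(d₁) = 0.718569,  N(d₂) = 0.538104
Call price V = S·N(d₁) − K·e^{−rT}·N(d₂) = 109.085967 − 69.415897 = 39.670070
Δ = N(d₁) = 0.718569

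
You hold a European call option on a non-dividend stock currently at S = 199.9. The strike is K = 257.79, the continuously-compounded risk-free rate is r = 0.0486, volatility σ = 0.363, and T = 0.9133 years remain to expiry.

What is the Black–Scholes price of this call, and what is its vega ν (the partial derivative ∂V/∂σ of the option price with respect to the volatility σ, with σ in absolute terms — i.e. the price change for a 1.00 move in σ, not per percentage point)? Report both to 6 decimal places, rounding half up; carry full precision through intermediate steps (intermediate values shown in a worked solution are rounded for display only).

σ√T = 0.363·√0.9133 = 0.346907
d₁ = (ln(S/K) + (r+σ²/2)T) / (σ√T) = (ln(199.9/257.79) + (0.0486+0.363²/2)·0.9133) / 0.346907 = (-0.254328 + 0.104559) / 0.346907 = -0.431727
d₂ = d₁ − σ√T = -0.431727 − 0.346907 = -0.778635
e^{−rT} = e^{−0.0486·0.9133} = 0.956584
N(d₁) = 0.332970,  N(d₂) = 0.218097
Call price V = S·N(d₁) − K·e^{−rT}·N(d₂) = 66.560657 − 53.782372 = 12.778284
φ(d₁) = (1/√(2π))·e^{−d₁²/2} = 0.363443
ν = S·φ(d₁)·√T = 69.431385

price = 12.778284
ν = 69.431385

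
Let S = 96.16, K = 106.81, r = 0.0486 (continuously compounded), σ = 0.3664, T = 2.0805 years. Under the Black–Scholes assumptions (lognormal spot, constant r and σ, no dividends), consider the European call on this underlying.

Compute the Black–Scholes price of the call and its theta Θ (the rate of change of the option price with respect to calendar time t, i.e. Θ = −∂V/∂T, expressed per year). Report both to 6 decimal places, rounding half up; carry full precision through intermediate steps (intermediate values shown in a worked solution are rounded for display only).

price = 19.891545
Θ = -6.557935

σ√T = 0.3664·√2.0805 = 0.528493
d₁ = (ln(S/K) + (r+σ²/2)T) / (σ√T) = (ln(96.16/106.81) + (0.0486+0.3664²/2)·2.0805) / 0.528493 = (-0.105038 + 0.240765) / 0.528493 = 0.256818
d₂ = d₁ − σ√T = 0.256818 − 0.528493 = -0.271675
e^{−rT} = e^{−0.0486·2.0805} = 0.903832
N(d₁) = 0.601340,  N(d₂) = 0.392936
Call price V = S·N(d₁) − K·e^{−rT}·N(d₂) = 57.824900 − 37.933355 = 19.891545
φ(d₁) = (1/√(2π))·e^{−d₁²/2} = 0.386001
Θ = −S·φ(d₁)·σ/(2√T) − r·K·e^{−rT}·N(d₂) = −4.714374 − 1.843561 = -6.557935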